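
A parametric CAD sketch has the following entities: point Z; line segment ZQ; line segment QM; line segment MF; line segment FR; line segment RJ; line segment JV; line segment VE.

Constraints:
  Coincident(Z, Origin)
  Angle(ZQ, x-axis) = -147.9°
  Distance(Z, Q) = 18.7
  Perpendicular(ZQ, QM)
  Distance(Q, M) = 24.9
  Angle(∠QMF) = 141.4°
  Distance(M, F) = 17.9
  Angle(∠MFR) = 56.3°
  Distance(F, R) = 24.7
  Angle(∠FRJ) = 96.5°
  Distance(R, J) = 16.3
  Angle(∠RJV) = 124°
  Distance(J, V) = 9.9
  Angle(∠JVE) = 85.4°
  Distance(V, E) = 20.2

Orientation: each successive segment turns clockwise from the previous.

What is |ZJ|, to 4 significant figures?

17.23

Z is at the origin; ZQ runs at -147.9° with length 18.7, so Q = (-15.84, -9.937). ZQ ⟂ QM, so QM runs at 122.1°; with |QM| = 24.9, M = (-29.07, 11.16). ∠QMF = 141.4° gives MF at 83.50° from the x-axis; with |MF| = 17.9, F = (-27.05, 28.94). ∠MFR = 56.3° gives FR at -40.20° from the x-axis; with |FR| = 24.7, R = (-8.181, 13.00). ∠FRJ = 96.5° gives RJ at -123.7° from the x-axis; with |RJ| = 16.3, J = (-17.22, -0.5625). Then |ZJ| = |J − Z| = 17.23.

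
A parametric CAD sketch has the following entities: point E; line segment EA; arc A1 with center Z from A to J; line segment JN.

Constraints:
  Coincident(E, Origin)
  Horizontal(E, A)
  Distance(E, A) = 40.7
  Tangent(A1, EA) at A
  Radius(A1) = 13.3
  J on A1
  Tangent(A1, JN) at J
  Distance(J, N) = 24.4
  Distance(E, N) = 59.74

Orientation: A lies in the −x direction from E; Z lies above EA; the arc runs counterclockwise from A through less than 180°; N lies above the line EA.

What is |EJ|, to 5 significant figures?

36.283

Checks: |ZJ| = 13.30 ✓; ∠(ZJ, JN) = 90.00° ✓; |JN| = 24.40 ✓; |EN| = 59.74 ✓.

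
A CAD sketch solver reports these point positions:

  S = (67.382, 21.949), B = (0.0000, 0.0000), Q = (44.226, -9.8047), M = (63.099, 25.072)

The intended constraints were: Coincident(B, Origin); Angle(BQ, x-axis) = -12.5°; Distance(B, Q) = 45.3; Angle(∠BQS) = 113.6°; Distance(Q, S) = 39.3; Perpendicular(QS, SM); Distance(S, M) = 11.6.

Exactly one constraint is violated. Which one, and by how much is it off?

Distance(S, M) = 11.6 — off by 6.30.

B = (0.00, 0.00) ✓; BQ at -12.50° ✓; |BQ| = 45.30 ✓; ∠BQS = 113.6° ✓; |QS| = 39.30 ✓; ∠(QS, SM) = 90.00° ✓; |SM| = 5.301 ✗.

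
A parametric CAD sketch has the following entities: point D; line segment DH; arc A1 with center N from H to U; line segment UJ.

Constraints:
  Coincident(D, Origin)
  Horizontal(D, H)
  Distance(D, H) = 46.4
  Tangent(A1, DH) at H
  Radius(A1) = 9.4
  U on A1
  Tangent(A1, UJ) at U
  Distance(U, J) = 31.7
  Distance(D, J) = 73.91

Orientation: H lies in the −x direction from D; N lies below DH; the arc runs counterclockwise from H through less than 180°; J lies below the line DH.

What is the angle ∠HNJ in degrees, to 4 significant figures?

148.6°

D is at the origin; D and H share the same y with |DH| = 46.4 and H on the −x side, so H = (-46.40, 0.000). Tangency of A1 to DH means the radius NH is perpendicular to DH, so N = H + (0, -9.4) = (-46.40, -9.400). Since NU ⟂ UJ (tangency), |NJ| = √(9.4² + 31.7²) = 33.06 regardless of where U sits on A1. So J lies on both circle(D, 73.91) and circle(N, 33.06); the below-DH intersection is J = (-63.61, -37.63). U is the foot of the tangent from J: U = (-55.49, -6.990).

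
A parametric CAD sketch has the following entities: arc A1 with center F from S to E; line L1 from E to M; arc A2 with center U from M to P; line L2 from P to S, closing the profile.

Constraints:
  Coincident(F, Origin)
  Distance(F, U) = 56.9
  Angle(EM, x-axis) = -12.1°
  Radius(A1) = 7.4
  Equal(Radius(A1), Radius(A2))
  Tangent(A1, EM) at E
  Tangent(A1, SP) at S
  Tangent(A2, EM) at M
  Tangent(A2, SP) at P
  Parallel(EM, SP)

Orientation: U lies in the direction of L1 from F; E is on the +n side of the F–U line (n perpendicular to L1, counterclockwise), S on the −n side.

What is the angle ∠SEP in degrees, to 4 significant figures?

75.42°

The slot axis is L1's direction at -12.1°, so u = (cos -12.1°, sin -12.1°) = (0.9778, -0.2096) and n = (−sin -12.1°, cos -12.1°) = (0.2096, 0.9778). F is at the origin and U lies 56.9 along u from F, so U = 56.9·u = (55.64, -11.93). Tangency of A1 to both parallel lines with radius 7.4 puts E and S at F ± 7.4·n: E = (1.551, 7.236), S = (-1.551, -7.236). Equal radii place M and P the same way about U: M = U + 7.4·n = (57.19, -4.692), P = U − 7.4·n = (54.08, -19.16). Then cos ∠SEP = ES·EP / (|ES||EP|), giving 75.42°.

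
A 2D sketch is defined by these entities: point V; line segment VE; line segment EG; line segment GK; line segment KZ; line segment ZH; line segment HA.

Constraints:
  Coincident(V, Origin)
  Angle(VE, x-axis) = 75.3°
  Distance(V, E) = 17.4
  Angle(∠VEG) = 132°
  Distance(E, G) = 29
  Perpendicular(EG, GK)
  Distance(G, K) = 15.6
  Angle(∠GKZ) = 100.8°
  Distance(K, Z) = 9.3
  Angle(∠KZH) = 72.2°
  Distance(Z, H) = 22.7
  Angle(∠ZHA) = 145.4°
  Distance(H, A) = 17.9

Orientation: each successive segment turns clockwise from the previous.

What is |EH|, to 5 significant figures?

23.218

V is at the origin; VE runs at 75.3° with length 17.4, so E = (4.4154, 16.830). ∠VEG = 132.0° gives EG at 27.300° from the x-axis; with |EG| = 29.0, G = (30.185, 30.131). EG ⟂ GK, so GK runs at -62.700°; with |GK| = 15.6, K = (37.340, 16.269). ∠GKZ = 100.8° gives KZ at -141.90° from the x-axis; with |KZ| = 9.3, Z = (30.022, 10.530). ∠KZH = 72.2° gives ZH at 110.30° from the x-axis; with |ZH| = 22.7, H = (22.146, 31.821). Then |EH| = |H − E| = 23.218.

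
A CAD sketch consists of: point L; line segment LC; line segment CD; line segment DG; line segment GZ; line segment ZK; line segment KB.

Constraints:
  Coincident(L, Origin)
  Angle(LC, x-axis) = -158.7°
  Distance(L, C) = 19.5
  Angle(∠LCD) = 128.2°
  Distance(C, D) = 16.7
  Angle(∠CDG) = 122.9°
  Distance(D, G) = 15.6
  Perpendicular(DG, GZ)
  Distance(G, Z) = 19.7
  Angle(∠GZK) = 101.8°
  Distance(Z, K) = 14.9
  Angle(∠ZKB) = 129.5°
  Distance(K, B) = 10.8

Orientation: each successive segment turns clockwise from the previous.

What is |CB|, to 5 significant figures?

2.5764

L is at the origin; LC runs at -158.7° with length 19.5, so C = (-18.168, -7.0834). ∠LCD = 128.2° gives CD at 149.50° from the x-axis; with |CD| = 16.7, D = (-32.557, 1.3925). ∠CDG = 122.9° gives DG at 92.400° from the x-axis; with |DG| = 15.6, G = (-33.210, 16.979). DG is perpendicular to GZ, so GZ runs at 2.4000°; with |GZ| = 19.7, Z = (-13.528, 17.804). ∠GZK = 101.8° gives ZK at -75.800° from the x-axis; with |ZK| = 14.9, K = (-9.8726, 3.3590). ∠ZKB = 129.5° gives KB at -126.30° from the x-axis; with |KB| = 10.8, B = (-16.266, -5.3450). Then |CB| = |B − C| = 2.5764.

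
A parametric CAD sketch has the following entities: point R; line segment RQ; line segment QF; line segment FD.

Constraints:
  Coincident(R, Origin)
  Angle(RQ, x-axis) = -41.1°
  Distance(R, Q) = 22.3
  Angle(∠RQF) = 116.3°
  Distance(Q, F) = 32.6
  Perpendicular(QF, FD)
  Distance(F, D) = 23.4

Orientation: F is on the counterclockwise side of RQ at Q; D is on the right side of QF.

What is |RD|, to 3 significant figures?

60.7

R is at the origin; RQ runs at -41.1° with length 22.3, so Q = 22.3·(cos -41.1°, sin -41.1°) = (16.8, -14.7). ∠RQF = 116.3°, so QF runs at -41.1° + (180° − 116.3°) = 22.6° from the x-axis; with |QF| = 32.6, F = Q + 32.6·(cos 22.6°, sin 22.6°) = (46.9, -2.13). QF is perpendicular to FD; with |FD| = 23.4 on the right of QF, D = F + 23.4·(0.384, -0.923) = (55.9, -23.7). Then |RD| = |D − R| = 60.7.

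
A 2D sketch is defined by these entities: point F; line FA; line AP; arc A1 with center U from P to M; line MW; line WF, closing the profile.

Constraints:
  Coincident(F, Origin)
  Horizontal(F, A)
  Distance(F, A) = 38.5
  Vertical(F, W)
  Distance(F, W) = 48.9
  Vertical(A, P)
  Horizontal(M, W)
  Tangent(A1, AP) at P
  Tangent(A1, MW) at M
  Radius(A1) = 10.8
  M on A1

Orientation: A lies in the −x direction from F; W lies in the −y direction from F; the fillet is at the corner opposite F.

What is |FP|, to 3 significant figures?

54.2

F is at the origin; F and A share the same y with |FA| = 38.5 and A on the −x side, so A = (-38.5, 0.00). F and W share the same x with |FW| = 48.9 and W on the −y side, so W = (0.00, -48.9). The virtual corner opposite F is at (-38.5, -48.9). Since A1 is tangent to AP there, UP ⟂ AP and A1 meets MW tangentially, so UM is at right angles to MW, with radius 10.8, so the center U sits 10.8 in from both sides at U = (-27.7, -38.1). That places the tangent points at P = (-38.5, -38.1) on AP and M = (-27.7, -48.9) on MW. Then |FP| = |P − F| = 54.2.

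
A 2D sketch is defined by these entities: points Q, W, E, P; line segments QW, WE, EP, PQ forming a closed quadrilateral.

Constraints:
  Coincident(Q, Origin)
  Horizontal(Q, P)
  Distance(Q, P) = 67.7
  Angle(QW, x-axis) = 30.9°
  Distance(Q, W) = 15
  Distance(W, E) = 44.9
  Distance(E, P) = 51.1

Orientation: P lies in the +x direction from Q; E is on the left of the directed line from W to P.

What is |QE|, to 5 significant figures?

59.126

Checks: |WE| = 44.90 ✓; |EP| = 51.10 ✓.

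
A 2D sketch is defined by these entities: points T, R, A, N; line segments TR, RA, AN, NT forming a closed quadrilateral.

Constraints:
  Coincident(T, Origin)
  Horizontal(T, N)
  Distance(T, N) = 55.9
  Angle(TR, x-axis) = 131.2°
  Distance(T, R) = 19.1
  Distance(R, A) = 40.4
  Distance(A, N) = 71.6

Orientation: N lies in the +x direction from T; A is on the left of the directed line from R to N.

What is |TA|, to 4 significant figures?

50.89

Checks: TR at 131.2° ✓; |RA| = 40.40 ✓; |AN| = 71.60 ✓.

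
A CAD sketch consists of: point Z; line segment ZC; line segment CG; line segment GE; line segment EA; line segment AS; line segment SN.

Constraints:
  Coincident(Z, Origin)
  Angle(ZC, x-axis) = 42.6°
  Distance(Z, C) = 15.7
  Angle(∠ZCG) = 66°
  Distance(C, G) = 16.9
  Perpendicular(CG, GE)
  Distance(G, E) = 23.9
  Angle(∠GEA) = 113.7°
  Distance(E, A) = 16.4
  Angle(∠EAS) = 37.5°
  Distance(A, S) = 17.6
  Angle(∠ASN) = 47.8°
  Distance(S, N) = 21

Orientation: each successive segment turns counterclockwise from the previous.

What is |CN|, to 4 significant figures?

38.93

Z is at the origin; ZC runs at 42.6° with length 15.7, so C = (11.56, 10.63). ∠ZCG = 66.0° gives CG at 156.6° from the x-axis; with |CG| = 16.9, G = (-3.953, 17.34). The perpendicularity gives GE at right angles to CG, so GE runs at -113.4°; with |GE| = 23.9, E = (-13.45, -4.596). ∠GEA = 113.7° gives EA at -47.10° from the x-axis; with |EA| = 16.4, A = (-2.281, -16.61). ∠EAS = 37.5° gives AS at 95.40° from the x-axis; with |AS| = 17.6, S = (-3.938, 0.9126). ∠ASN = 47.8° gives SN at -132.4° from the x-axis; with |SN| = 21.0, N = (-18.10, -14.59). Then |CN| = |N − C| = 38.93.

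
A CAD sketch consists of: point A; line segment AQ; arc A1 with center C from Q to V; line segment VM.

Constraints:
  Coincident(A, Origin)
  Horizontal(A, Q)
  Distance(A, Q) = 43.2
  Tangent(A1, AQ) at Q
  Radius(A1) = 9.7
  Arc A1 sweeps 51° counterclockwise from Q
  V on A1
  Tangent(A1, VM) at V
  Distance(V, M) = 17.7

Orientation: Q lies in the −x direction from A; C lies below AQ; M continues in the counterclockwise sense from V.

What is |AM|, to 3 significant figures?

64.3

On A1, Q sits at bearing 90° from C; a 51° counterclockwise sweep puts V at bearing 141°, so V = C + 9.7·(cos 141°, sin 141°) = (-50.7, -3.60). The tangent condition forces CV to be normal to VM, so VM runs along (−sin 141°, cos 141°); with |VM| = 17.7, M = (-61.9, -17.4). Then |AM| = |M − A| = 64.3.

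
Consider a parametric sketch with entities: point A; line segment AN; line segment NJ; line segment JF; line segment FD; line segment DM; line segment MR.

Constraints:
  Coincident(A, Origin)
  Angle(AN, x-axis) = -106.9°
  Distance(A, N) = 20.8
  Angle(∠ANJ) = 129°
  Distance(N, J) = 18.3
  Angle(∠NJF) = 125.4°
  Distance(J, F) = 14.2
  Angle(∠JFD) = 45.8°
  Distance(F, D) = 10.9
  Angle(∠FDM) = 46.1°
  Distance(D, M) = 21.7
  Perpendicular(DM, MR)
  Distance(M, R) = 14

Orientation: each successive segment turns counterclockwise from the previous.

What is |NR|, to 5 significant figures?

42.244

A is at the origin; AN runs at -106.9° with length 20.8, so N = (-6.0466, -19.902). ∠ANJ = 129.0° gives NJ at -55.900° from the x-axis; with |NJ| = 18.3, J = (4.2131, -35.055). ∠NJF = 125.4° gives JF at -1.3000° from the x-axis; with |JF| = 14.2, F = (18.409, -35.377). ∠JFD = 45.8° gives FD at 132.90° from the x-axis; with |FD| = 10.9, D = (10.990, -27.393). ∠FDM = 46.1° gives DM at -93.200° from the x-axis; with |DM| = 21.7, M = (9.7782, -49.059). The perpendicularity gives MR at right angles to DM, so MR runs at -3.2000°; with |MR| = 14.0, R = (23.756, -49.840). Then |NR| = |R − N| = 42.244.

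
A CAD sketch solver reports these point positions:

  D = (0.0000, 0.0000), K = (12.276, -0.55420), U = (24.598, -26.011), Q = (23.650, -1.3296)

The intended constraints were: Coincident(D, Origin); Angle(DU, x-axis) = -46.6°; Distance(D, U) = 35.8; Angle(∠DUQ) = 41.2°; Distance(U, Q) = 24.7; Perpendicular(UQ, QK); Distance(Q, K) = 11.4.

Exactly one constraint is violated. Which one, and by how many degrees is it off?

Perpendicular(UQ, QK) — off by 6.10°.

D = (0.00, 0.00) ✓; DU at -46.60° ✓; |DU| = 35.80 ✓; ∠DUQ = 41.20° ✓; |UQ| = 24.70 ✓; ∠(UQ, QK) = 83.90° ✗; |QK| = 11.40 ✓.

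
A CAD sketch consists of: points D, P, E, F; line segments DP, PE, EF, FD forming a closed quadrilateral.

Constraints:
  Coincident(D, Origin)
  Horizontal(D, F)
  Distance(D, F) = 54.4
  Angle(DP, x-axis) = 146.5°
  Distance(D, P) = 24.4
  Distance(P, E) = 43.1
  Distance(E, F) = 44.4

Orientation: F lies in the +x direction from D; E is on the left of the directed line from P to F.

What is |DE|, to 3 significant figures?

34.7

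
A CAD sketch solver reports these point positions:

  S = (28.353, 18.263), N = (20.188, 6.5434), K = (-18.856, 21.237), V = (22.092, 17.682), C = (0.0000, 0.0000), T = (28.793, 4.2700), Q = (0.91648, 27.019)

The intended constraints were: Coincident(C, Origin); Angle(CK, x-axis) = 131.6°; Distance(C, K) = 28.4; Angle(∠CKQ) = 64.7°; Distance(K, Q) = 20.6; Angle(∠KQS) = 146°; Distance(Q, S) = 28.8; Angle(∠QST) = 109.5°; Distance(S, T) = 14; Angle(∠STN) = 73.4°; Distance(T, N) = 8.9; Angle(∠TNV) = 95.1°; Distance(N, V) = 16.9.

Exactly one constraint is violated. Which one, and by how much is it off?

Distance(N, V) = 16.9 — off by 5.60.

C = (0.00, 0.00) ✓; CK at 131.6° ✓; |CK| = 28.40 ✓; ∠CKQ = 64.70° ✓; |KQ| = 20.60 ✓; ∠KQS = 146.0° ✓; |QS| = 28.80 ✓; ∠QST = 109.5° ✓; |ST| = 14.00 ✓; ∠STN = 73.40° ✓; |TN| = 8.900 ✓; ∠TNV = 95.10° ✓; |NV| = 11.30 ✗.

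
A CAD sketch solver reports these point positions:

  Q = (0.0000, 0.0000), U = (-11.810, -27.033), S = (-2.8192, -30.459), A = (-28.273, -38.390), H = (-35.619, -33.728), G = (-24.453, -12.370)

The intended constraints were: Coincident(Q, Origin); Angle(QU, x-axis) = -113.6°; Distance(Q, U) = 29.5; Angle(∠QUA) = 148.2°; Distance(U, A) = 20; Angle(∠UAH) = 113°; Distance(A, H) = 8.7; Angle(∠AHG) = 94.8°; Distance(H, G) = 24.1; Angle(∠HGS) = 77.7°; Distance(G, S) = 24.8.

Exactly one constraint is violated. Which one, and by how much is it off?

Distance(G, S) = 24.8 — off by 3.40.

Q = (0.00, 0.00) ✓; QU at -113.6° ✓; |QU| = 29.50 ✓; ∠QUA = 148.2° ✓; |UA| = 20.00 ✓; ∠UAH = 113.0° ✓; |AH| = 8.700 ✓; ∠AHG = 94.80° ✓; |HG| = 24.10 ✓; ∠HGS = 77.70° ✓; |GS| = 28.20 ✗.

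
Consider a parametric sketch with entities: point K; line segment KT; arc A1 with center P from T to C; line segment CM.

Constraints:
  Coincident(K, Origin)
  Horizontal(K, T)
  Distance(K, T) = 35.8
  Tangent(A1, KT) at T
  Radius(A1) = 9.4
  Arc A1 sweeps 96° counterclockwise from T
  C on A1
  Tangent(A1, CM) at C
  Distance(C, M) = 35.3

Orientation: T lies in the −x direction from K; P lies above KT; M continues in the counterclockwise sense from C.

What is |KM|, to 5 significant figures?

54.569

K is at the origin; KT is horizontal with |KT| = 35.8 and T on the −x side, so T = (-35.800, 0.0000). Tangency of A1 to KT means the radius PT is perpendicular to KT, so P = T + (0, 9.4) = (-35.800, 9.4000). On A1, T sits at bearing -90° from P; a 96° counterclockwise sweep puts C at bearing 6°, so C = P + 9.4·(cos 6°, sin 6°) = (-26.451, 10.383). Since A1 is tangent to CM there, PC ⟂ CM, so CM runs along (−sin 6°, cos 6°); with |CM| = 35.3, M = (-30.141, 45.489). Then |KM| = |M − K| = 54.569.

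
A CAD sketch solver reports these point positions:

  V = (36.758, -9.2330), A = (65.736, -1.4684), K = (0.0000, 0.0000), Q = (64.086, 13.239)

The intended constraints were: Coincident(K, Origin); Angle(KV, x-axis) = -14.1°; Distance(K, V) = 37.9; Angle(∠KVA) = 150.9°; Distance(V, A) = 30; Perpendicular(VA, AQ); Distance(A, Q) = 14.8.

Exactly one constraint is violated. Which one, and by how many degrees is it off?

Perpendicular(VA, AQ) — off by 8.60°.

K = (0.00, 0.00) ✓; KV at -14.10° ✓; |KV| = 37.90 ✓; ∠KVA = 150.9° ✓; |VA| = 30.00 ✓; ∠(VA, AQ) = 81.40° ✗; |AQ| = 14.80 ✓.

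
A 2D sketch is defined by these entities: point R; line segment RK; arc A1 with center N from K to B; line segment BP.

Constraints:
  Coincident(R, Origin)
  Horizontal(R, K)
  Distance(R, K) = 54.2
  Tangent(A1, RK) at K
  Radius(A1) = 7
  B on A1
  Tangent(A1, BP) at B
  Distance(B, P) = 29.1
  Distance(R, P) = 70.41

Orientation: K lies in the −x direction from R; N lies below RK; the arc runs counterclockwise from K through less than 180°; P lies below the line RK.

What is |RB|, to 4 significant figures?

61.62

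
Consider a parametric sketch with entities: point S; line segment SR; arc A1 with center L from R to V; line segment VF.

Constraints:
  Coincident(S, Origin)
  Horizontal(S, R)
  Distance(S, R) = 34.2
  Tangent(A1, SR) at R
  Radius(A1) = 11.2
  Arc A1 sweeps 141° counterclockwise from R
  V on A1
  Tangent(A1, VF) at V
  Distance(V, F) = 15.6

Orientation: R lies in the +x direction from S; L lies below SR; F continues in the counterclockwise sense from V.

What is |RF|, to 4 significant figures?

30.15

On A1, R sits at bearing 90° from L; a 141° counterclockwise sweep puts V at bearing 231°, so V = L + 11.2·(cos 231°, sin 231°) = (27.15, -19.90). The tangent condition forces LV to be normal to VF, so VF runs along (−sin 231°, cos 231°); with |VF| = 15.6, F = (39.28, -29.72). Then |RF| = |F − R| = 30.15.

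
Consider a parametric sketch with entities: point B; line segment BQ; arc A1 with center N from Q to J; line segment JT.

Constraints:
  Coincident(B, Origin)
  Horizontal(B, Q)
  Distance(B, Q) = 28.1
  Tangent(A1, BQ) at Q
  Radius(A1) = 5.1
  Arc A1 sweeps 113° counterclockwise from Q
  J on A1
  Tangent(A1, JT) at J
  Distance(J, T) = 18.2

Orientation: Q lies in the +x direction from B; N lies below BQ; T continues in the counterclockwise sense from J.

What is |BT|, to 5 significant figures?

38.729

On A1, Q sits at bearing 90° from N; a 113° counterclockwise sweep puts J at bearing 203°, so J = N + 5.1·(cos 203°, sin 203°) = (23.405, -7.0927). Tangency of A1 to JT means the radius NJ is perpendicular to JT, so JT runs along (−sin 203°, cos 203°); with |JT| = 18.2, T = (30.517, -23.846). Then |BT| = |T − B| = 38.729.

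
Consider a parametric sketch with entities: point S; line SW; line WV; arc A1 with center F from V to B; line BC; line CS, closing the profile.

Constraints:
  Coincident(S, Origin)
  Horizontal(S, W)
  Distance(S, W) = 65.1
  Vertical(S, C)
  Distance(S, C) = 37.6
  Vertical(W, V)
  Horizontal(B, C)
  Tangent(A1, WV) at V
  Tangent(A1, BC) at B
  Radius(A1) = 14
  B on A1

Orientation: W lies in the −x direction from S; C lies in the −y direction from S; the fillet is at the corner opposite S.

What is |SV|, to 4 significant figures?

69.25

S is at the origin; S and W share the same y with |SW| = 65.1 and W on the −x side, so W = (-65.10, 0.000). SC is vertical with |SC| = 37.6 and C on the −y side, so C = (0.000, -37.60). The virtual corner opposite S is at (-65.10, -37.60). Since A1 is tangent to WV there, FV ⟂ WV and A1 meets BC tangentially, so FB is at right angles to BC, with radius 14.0, so the center F sits 14.0 in from both sides at F = (-51.10, -23.60). That places the tangent points at V = (-65.10, -23.60) on WV and B = (-51.10, -37.60) on BC. Then |SV| = |V − S| = 69.25.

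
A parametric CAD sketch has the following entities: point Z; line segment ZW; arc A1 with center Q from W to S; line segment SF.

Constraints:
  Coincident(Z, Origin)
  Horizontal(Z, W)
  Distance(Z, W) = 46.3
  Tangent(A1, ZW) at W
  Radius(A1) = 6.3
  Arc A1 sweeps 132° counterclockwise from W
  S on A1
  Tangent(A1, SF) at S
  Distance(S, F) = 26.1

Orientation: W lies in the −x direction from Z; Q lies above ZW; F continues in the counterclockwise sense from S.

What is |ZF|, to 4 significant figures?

66.22

Z is at the origin; Z and W share the same y with |ZW| = 46.3 and W on the −x side, so W = (-46.30, 0.000). Tangency of A1 to ZW means the radius QW is perpendicular to ZW, so Q = W + (0, 6.3) = (-46.30, 6.300). On A1, W sits at bearing -90° from Q; a 132° counterclockwise sweep puts S at bearing 42°, so S = Q + 6.3·(cos 42°, sin 42°) = (-41.62, 10.52). Tangency of A1 to SF means the radius QS is perpendicular to SF, so SF runs along (−sin 42°, cos 42°); with |SF| = 26.1, F = (-59.08, 29.91). Then |ZF| = |F − Z| = 66.22.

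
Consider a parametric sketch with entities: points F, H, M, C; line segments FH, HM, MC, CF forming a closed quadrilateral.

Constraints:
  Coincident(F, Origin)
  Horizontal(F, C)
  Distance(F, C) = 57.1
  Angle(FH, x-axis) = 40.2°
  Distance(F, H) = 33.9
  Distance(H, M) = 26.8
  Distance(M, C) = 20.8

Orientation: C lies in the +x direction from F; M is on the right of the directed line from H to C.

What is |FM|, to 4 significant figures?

36.58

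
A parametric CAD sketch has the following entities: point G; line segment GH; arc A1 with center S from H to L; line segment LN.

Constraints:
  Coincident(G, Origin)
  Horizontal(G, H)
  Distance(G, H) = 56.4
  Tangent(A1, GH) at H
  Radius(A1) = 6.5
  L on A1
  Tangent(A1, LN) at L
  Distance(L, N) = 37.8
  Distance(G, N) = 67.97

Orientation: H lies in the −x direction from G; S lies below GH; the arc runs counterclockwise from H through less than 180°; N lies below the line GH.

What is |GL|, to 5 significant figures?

63.171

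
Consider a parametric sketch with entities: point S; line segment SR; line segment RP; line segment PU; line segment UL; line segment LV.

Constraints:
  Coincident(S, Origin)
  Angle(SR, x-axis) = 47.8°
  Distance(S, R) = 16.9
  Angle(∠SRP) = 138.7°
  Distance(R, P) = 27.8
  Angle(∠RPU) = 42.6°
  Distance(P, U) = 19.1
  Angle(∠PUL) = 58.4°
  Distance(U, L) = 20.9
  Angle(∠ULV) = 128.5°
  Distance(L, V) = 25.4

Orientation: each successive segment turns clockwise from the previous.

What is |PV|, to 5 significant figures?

26.947

S is at the origin; SR runs at 47.8° with length 16.9, so R = (11.352, 12.520). ∠SRP = 138.7° gives RP at 6.5000° from the x-axis; with |RP| = 27.8, P = (38.973, 15.667). ∠RPU = 42.6° gives PU at -130.90° from the x-axis; with |PU| = 19.1, U = (26.468, 1.2298). ∠PUL = 58.4° gives UL at 107.50° from the x-axis; with |UL| = 20.9, L = (20.183, 21.163). ∠ULV = 128.5° gives LV at 56.000° from the x-axis; with |LV| = 25.4, V = (34.387, 42.220). Then |PV| = |V − P| = 26.947.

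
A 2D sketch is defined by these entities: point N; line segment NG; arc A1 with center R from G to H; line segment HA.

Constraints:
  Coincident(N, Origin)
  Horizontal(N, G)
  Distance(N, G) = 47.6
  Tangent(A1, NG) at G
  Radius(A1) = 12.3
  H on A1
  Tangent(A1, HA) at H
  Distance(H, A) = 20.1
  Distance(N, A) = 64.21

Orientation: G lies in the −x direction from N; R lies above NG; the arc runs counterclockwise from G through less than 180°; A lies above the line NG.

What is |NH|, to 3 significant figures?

44.6

Checks: N.y = 0.00, G.y = 0.00 ✓; ∠(RG, GN) = 90.00° ✓; |RG| = 12.30 ✓; |RH| = 12.30 ✓; ∠(RH, HA) = 90.00° ✓; |HA| = 20.10 ✓; |NA| = 64.21 ✓.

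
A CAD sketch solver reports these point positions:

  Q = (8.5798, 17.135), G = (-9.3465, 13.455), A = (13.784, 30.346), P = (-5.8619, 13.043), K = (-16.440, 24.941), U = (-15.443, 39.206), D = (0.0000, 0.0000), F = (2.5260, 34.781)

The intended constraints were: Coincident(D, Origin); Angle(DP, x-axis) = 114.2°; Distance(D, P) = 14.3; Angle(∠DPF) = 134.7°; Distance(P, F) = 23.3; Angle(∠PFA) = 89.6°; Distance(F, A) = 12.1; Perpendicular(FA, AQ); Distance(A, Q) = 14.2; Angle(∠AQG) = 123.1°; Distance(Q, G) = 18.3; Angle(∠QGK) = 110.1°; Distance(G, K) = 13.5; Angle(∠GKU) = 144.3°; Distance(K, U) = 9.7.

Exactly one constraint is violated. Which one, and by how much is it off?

Distance(K, U) = 9.7 — off by 4.60.

D = (0.00, 0.00) ✓; DP at 114.2° ✓; |DP| = 14.30 ✓; ∠DPF = 134.7° ✓; |PF| = 23.30 ✓; ∠PFA = 89.60° ✓; |FA| = 12.10 ✓; ∠(FA, AQ) = 90.00° ✓; |AQ| = 14.20 ✓; ∠AQG = 123.1° ✓; |QG| = 18.30 ✓; ∠QGK = 110.1° ✓; |GK| = 13.50 ✓; ∠GKU = 144.3° ✓; |KU| = 14.30 ✗.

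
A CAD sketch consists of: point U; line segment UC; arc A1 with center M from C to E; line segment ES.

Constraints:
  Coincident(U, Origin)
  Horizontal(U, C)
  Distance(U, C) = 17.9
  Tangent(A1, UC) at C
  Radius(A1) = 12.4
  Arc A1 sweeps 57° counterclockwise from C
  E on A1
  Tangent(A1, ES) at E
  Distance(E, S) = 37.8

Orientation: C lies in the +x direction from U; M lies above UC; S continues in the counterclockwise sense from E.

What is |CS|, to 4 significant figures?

48.53

U is at the origin; UC is horizontal with |UC| = 17.9 and C on the +x side, so C = (17.90, 0.000). The tangent condition forces MC to be normal to UC, so M = C + (0, 12.4) = (17.90, 12.40). On A1, C sits at bearing -90° from M; a 57° counterclockwise sweep puts E at bearing -33°, so E = M + 12.4·(cos -33°, sin -33°) = (28.30, 5.646). Tangency of A1 to ES means the radius ME is perpendicular to ES, so ES runs along (−sin -33°, cos -33°); with |ES| = 37.8, S = (48.89, 37.35). Then |CS| = |S − C| = 48.53.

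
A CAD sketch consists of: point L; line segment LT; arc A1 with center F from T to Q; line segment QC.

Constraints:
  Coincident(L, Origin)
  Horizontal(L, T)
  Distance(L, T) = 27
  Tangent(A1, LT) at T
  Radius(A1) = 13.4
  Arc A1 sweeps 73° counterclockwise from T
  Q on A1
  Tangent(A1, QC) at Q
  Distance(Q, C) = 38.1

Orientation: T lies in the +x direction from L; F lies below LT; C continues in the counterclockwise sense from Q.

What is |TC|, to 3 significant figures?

51.8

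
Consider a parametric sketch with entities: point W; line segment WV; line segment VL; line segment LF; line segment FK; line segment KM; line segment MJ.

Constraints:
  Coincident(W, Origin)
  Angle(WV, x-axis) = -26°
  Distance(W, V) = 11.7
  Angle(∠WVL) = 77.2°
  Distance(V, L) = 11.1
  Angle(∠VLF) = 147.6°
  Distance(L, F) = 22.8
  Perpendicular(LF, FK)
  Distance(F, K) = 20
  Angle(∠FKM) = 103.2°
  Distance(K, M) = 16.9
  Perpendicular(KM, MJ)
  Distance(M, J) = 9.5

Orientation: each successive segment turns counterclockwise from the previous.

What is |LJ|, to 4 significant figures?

15.20

W is at the origin; WV runs at -26.0° with length 11.7, so V = (10.52, -5.129). ∠WVL = 77.2° gives VL at 76.80° from the x-axis; with |VL| = 11.1, L = (13.05, 5.678). ∠VLF = 147.6° gives LF at 109.2° from the x-axis; with |LF| = 22.8, F = (5.552, 27.21). The perpendicularity gives FK at right angles to LF, so FK runs at -160.8°; with |FK| = 20.0, K = (-13.34, 20.63). ∠FKM = 103.2° gives KM at -84.00° from the x-axis; with |KM| = 16.9, M = (-11.57, 3.825). KM is perpendicular to MJ, so MJ runs at 6.000°; with |MJ| = 9.5, J = (-2.121, 4.818). Then |LJ| = |J − L| = 15.20.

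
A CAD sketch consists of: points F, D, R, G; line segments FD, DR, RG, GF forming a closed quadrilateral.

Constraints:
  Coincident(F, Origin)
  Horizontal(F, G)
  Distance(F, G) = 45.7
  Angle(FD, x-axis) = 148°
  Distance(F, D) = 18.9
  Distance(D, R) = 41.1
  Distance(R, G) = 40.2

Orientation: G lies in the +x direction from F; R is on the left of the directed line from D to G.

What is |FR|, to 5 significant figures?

36.284

F is at the origin; F and G share the same y with |FG| = 45.7 and G in +x, so G = (45.7, 0). FD runs at 148.0° with |FD| = 18.9, so D = (-16.028, 10.015). R is determined by |DR| = 41.1 and |RG| = 40.2 together: it lies at the intersection of circle(D, 41.1) and circle(G, 40.2). With |DG| = 62.535, the foot of the radical line on DG is 31.853 from D and the perpendicular offset is √(41.1² − 31.853²) = 25.973. Taking the left-of-DG solution: R = (19.573, 30.552).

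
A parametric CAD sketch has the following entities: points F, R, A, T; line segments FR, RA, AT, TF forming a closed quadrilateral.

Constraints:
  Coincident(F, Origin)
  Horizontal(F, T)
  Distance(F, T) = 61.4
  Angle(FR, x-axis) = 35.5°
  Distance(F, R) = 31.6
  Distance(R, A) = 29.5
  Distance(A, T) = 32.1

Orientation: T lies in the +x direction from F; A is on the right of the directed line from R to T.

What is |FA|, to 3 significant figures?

32.9

Checks: FR at 35.50° ✓; |RA| = 29.50 ✓; |AT| = 32.10 ✓.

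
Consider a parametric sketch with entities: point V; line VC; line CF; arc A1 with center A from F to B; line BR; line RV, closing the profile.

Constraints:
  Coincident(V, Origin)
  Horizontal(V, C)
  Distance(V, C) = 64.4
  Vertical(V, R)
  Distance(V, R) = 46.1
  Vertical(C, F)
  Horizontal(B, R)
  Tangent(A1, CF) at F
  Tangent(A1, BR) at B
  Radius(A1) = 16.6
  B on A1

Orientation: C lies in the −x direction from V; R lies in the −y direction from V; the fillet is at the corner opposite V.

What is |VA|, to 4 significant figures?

56.17

V is at the origin; V and C share the same y with |VC| = 64.4 and C on the −x side, so C = (-64.40, 0.000). V and R share the same x with |VR| = 46.1 and R on the −y side, so R = (0.000, -46.10). The virtual corner opposite V is at (-64.40, -46.10). Tangency of A1 to CF means the radius AF is perpendicular to CF and tangency of A1 to BR means the radius AB is perpendicular to BR, with radius 16.6, so the center A sits 16.6 in from both sides at A = (-47.80, -29.50). Then |VA| = |A − V| = 56.17.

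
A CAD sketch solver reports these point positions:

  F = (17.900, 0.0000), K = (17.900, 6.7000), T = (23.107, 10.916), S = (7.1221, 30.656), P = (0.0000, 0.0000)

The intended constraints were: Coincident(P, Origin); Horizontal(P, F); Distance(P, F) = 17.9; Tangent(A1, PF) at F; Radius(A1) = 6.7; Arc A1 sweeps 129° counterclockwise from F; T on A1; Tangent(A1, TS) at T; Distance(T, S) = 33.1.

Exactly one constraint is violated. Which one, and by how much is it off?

Distance(T, S) = 33.1 — off by 7.70.

P = (0.00, 0.00) ✓; P.y = 0.00, F.y = 0.00 ✓; |PF| = 17.90 ✓; ∠(KF, FP) = 90.00° ✓; |KF| = 6.700 ✓; bearing(K→T) − bearing(K→F) = 129.0° ✓; |KT| = 6.700 ✓; ∠(KT, TS) = 90.00° ✓; |TS| = 25.40 ✗.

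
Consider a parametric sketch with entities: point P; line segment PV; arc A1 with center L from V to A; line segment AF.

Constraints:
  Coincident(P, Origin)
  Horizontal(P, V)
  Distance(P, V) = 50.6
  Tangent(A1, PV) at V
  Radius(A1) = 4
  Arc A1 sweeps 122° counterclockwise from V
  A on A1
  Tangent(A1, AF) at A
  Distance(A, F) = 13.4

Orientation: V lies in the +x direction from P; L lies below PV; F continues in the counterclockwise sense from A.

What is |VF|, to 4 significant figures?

17.87

P is at the origin; PV is horizontal with |PV| = 50.6 and V on the +x side, so V = (50.60, 0.000). A1 meets PV tangentially, so LV is at right angles to PV, so L = V + (0, -4) = (50.60, -4.000). On A1, V sits at bearing 90° from L; a 122° counterclockwise sweep puts A at bearing 212°, so A = L + 4.0·(cos 212°, sin 212°) = (47.21, -6.120). A1 meets AF tangentially, so LA is at right angles to AF, so AF runs along (−sin 212°, cos 212°); with |AF| = 13.4, F = (54.31, -17.48). Then |VF| = |F − V| = 17.87.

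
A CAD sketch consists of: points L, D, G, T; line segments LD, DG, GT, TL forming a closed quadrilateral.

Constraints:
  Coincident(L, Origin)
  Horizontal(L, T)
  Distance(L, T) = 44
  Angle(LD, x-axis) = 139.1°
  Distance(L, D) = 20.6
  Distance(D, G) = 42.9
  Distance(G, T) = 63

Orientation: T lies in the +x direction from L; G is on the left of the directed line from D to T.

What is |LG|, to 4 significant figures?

50.81

Checks: |DG| = 42.90 ✓; |GT| = 63.00 ✓.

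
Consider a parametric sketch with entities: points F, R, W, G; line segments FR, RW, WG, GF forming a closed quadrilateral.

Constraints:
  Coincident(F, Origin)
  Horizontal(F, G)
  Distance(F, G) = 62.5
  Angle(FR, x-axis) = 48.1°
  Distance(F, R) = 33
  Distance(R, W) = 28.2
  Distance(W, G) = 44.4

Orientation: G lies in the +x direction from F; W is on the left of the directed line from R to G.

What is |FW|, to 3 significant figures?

60.8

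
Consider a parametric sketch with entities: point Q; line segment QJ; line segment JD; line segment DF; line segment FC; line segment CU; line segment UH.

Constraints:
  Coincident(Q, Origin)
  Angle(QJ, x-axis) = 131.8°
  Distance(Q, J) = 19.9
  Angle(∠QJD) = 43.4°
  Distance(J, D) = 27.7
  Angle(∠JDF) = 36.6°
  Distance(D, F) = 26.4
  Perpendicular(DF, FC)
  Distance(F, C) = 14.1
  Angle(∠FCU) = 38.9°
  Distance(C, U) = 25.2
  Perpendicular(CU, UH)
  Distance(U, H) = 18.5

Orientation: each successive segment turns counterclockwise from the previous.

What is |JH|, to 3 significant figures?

33.8

Q is at the origin; QJ runs at 131.8° with length 19.9, so J = (-13.3, 14.8). ∠QJD = 43.4° gives JD at -91.6° from the x-axis; with |JD| = 27.7, D = (-14.0, -12.9). ∠JDF = 36.6° gives DF at 51.8° from the x-axis; with |DF| = 26.4, F = (2.29, 7.89). The perpendicularity gives FC at right angles to DF, so FC runs at 142°; with |FC| = 14.1, C = (-8.79, 16.6). ∠FCU = 38.9° gives CU at -77.1° from the x-axis; with |CU| = 25.2, U = (-3.17, -7.95). CU is perpendicular to UH, so UH runs at 12.9°; with |UH| = 18.5, H = (14.9, -3.82). Then |JH| = |H − J| = 33.8.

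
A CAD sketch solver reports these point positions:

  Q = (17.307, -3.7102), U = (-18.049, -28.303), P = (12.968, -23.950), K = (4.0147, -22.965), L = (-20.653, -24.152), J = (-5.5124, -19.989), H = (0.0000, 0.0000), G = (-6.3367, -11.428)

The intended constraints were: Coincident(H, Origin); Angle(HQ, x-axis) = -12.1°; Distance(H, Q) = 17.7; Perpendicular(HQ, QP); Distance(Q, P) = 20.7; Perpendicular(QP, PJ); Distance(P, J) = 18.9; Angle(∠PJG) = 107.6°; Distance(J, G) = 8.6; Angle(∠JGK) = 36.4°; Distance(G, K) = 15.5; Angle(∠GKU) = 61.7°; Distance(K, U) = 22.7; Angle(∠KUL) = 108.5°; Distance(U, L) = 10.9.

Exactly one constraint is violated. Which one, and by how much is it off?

Distance(U, L) = 10.9 — off by 6.00.

H = (0.00, 0.00) ✓; HQ at -12.10° ✓; |HQ| = 17.70 ✓; ∠(HQ, QP) = 90.00° ✓; |QP| = 20.70 ✓; ∠(QP, PJ) = 90.00° ✓; |PJ| = 18.90 ✓; ∠PJG = 107.6° ✓; |JG| = 8.601 ✓; ∠JGK = 36.40° ✓; |GK| = 15.50 ✓; ∠GKU = 61.70° ✓; |KU| = 22.70 ✓; ∠KUL = 108.5° ✓; |UL| = 4.900 ✗.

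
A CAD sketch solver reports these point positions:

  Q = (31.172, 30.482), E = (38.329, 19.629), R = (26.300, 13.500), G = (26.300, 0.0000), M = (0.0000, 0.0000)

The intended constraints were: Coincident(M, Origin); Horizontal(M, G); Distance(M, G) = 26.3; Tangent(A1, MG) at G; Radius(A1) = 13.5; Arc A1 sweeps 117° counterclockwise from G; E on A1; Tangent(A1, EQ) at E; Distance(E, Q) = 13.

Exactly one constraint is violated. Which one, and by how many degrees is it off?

Tangent(A1, EQ) at E — off by 6.40°.

M = (0.00, 0.00) ✓; M.y = 0.00, G.y = 0.00 ✓; |MG| = 26.30 ✓; ∠(RG, GM) = 90.00° ✓; |RG| = 13.50 ✓; bearing(R→E) − bearing(R→G) = 117.0° ✓; |RE| = 13.50 ✓; ∠(RE, EQ) = 83.60° ✗; |EQ| = 13.00 ✓.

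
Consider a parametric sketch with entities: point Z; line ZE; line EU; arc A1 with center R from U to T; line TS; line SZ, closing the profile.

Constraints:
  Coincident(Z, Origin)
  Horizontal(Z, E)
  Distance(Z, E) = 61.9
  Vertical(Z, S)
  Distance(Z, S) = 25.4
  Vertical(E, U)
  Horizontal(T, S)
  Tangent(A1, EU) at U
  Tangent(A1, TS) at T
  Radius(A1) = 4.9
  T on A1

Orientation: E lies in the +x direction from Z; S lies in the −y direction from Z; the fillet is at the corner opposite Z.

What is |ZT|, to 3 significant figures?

62.4

Z is at the origin; Z and E share the same y with |ZE| = 61.9 and E on the +x side, so E = (61.9, 0.00). ZS is vertical with |ZS| = 25.4 and S on the −y side, so S = (0.00, -25.4). The virtual corner opposite Z is at (61.9, -25.4). A1 meets EU tangentially, so RU is at right angles to EU and tangency of A1 to TS means the radius RT is perpendicular to TS, with radius 4.9, so the center R sits 4.9 in from both sides at R = (57.0, -20.5). That places the tangent points at U = (61.9, -20.5) on EU and T = (57.0, -25.4) on TS. Then |ZT| = |T − Z| = 62.4.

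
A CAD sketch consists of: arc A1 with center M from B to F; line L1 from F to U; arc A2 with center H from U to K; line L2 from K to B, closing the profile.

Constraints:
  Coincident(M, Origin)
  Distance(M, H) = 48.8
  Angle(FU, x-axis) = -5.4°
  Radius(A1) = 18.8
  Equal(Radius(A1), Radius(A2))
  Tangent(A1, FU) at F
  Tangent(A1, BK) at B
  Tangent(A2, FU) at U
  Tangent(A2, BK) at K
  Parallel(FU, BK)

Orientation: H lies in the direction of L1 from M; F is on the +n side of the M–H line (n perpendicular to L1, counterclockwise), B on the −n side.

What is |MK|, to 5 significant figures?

52.296

The slot axis is L1's direction at -5.4°, so u = (cos -5.4°, sin -5.4°) = (0.99556, -0.094108) and n = (−sin -5.4°, cos -5.4°) = (0.094108, 0.99556). M is at the origin and H lies 48.8 along u from M, so H = 48.8·u = (48.583, -4.5925). Tangency of A1 to both parallel lines with radius 18.8 puts F and B at M ± 18.8·n: F = (1.7692, 18.717), B = (-1.7692, -18.717). Equal radii place U and K the same way about H: U = H + 18.8·n = (50.353, 14.124), K = H − 18.8·n = (46.814, -23.309). Then |MK| = |K − M| = 52.296.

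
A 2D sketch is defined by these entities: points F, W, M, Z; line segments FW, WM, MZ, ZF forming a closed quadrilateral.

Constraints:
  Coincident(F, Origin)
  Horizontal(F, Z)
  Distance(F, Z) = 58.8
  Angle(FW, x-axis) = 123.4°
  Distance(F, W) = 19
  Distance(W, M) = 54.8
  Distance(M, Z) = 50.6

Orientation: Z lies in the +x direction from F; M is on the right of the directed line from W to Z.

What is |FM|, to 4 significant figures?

35.81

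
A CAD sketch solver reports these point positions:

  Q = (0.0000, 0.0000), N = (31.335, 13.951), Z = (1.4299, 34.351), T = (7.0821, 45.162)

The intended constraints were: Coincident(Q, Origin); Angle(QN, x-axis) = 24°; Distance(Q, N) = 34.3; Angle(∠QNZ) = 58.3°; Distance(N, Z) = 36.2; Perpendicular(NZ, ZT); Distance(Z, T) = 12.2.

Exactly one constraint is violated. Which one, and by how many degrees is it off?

Perpendicular(NZ, ZT) — off by 6.70°.

Q = (0.00, 0.00) ✓; QN at 24.00° ✓; |QN| = 34.30 ✓; ∠QNZ = 58.30° ✓; |NZ| = 36.20 ✓; ∠(NZ, ZT) = 83.30° ✗; |ZT| = 12.20 ✓.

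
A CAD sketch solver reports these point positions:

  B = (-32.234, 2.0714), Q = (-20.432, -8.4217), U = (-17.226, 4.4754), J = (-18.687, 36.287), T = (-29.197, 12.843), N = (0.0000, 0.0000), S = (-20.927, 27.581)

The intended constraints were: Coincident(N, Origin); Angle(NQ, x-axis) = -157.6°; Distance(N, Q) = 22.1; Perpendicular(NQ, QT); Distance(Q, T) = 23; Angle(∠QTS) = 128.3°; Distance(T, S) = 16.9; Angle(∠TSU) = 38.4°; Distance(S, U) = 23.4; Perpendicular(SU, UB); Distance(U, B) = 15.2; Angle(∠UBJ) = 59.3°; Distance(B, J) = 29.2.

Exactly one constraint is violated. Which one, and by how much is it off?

Distance(B, J) = 29.2 — off by 7.60.

N = (0.00, 0.00) ✓; NQ at -157.6° ✓; |NQ| = 22.10 ✓; ∠(NQ, QT) = 90.00° ✓; |QT| = 23.00 ✓; ∠QTS = 128.3° ✓; |TS| = 16.90 ✓; ∠TSU = 38.40° ✓; |SU| = 23.40 ✓; ∠(SU, UB) = 90.00° ✓; |UB| = 15.20 ✓; ∠UBJ = 59.30° ✓; |BJ| = 36.80 ✗.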